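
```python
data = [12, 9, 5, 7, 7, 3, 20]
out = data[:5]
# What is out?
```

data has length 7. The slice data[:5] selects indices [0, 1, 2, 3, 4] (0->12, 1->9, 2->5, 3->7, 4->7), giving [12, 9, 5, 7, 7].

[12, 9, 5, 7, 7]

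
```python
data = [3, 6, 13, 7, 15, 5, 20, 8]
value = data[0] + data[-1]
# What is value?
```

data has length 8. data[0] = 3.
data has length 8. Negative index -1 maps to positive index 8 + (-1) = 7. data[7] = 8.
Sum: 3 + 8 = 11.

11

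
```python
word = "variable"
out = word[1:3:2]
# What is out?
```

word has length 8. The slice word[1:3:2] selects indices [1] (1->'a'), giving 'a'.

'a'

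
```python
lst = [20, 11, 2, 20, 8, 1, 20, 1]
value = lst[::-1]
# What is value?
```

lst has length 8. The slice lst[::-1] selects indices [7, 6, 5, 4, 3, 2, 1, 0] (7->1, 6->20, 5->1, 4->8, 3->20, 2->2, 1->11, 0->20), giving [1, 20, 1, 8, 20, 2, 11, 20].

[1, 20, 1, 8, 20, 2, 11, 20]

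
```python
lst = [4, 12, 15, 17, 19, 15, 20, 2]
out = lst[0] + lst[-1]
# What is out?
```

lst has length 8. lst[0] = 4.
lst has length 8. Negative index -1 maps to positive index 8 + (-1) = 7. lst[7] = 2.
Sum: 4 + 2 = 6.

6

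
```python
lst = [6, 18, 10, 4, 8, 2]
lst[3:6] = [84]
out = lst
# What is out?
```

lst starts as [6, 18, 10, 4, 8, 2] (length 6). The slice lst[3:6] covers indices [3, 4, 5] with values [4, 8, 2]. Replacing that slice with [84] (different length) produces [6, 18, 10, 84].

[6, 18, 10, 84]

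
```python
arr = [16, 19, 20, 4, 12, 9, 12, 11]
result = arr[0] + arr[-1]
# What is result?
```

arr has length 8. arr[0] = 16.
arr has length 8. Negative index -1 maps to positive index 8 + (-1) = 7. arr[7] = 11.
Sum: 16 + 11 = 27.

27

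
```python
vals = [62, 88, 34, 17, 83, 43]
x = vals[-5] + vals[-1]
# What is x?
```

vals has length 6. Negative index -5 maps to positive index 6 + (-5) = 1. vals[1] = 88.
vals has length 6. Negative index -1 maps to positive index 6 + (-1) = 5. vals[5] = 43.
Sum: 88 + 43 = 131.

131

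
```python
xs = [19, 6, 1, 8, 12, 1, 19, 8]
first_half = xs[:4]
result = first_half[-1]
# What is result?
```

xs has length 8. The slice xs[:4] selects indices [0, 1, 2, 3] (0->19, 1->6, 2->1, 3->8), giving [19, 6, 1, 8]. So first_half = [19, 6, 1, 8]. Then first_half[-1] = 8.

8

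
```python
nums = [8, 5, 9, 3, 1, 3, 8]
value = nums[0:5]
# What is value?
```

nums has length 7. The slice nums[0:5] selects indices [0, 1, 2, 3, 4] (0->8, 1->5, 2->9, 3->3, 4->1), giving [8, 5, 9, 3, 1].

[8, 5, 9, 3, 1]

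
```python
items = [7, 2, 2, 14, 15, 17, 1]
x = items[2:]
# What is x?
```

items has length 7. The slice items[2:] selects indices [2, 3, 4, 5, 6] (2->2, 3->14, 4->15, 5->17, 6->1), giving [2, 14, 15, 17, 1].

[2, 14, 15, 17, 1]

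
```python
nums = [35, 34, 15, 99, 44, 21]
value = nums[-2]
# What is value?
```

nums has length 6. Negative index -2 maps to positive index 6 + (-2) = 4. nums[4] = 44.

44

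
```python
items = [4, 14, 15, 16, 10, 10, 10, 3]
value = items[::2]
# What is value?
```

items has length 8. The slice items[::2] selects indices [0, 2, 4, 6] (0->4, 2->15, 4->10, 6->10), giving [4, 15, 10, 10].

[4, 15, 10, 10]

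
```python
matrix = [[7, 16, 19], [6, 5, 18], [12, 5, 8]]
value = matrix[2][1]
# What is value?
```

matrix[2] = [12, 5, 8]. Taking column 1 of that row yields 5.

5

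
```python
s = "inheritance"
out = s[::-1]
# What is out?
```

s has length 11. The slice s[::-1] selects indices [10, 9, 8, 7, 6, 5, 4, 3, 2, 1, 0] (10->'e', 9->'c', 8->'n', 7->'a', 6->'t', 5->'i', 4->'r', 3->'e', 2->'h', 1->'n', 0->'i'), giving 'ecnatirehni'.

'ecnatirehni'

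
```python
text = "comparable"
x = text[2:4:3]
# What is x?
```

text has length 10. The slice text[2:4:3] selects indices [2] (2->'m'), giving 'm'.

'm'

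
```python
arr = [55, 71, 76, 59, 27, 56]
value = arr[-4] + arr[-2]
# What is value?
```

arr has length 6. Negative index -4 maps to positive index 6 + (-4) = 2. arr[2] = 76.
arr has length 6. Negative index -2 maps to positive index 6 + (-2) = 4. arr[4] = 27.
Sum: 76 + 27 = 103.

103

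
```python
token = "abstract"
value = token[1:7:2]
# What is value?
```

token has length 8. The slice token[1:7:2] selects indices [1, 3, 5] (1->'b', 3->'t', 5->'a'), giving 'bta'.

'bta'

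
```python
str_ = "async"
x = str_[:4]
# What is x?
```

str_ has length 5. The slice str_[:4] selects indices [0, 1, 2, 3] (0->'a', 1->'s', 2->'y', 3->'n'), giving 'asyn'.

'asyn'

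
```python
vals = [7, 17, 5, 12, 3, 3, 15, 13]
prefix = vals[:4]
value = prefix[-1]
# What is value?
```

vals has length 8. The slice vals[:4] selects indices [0, 1, 2, 3] (0->7, 1->17, 2->5, 3->12), giving [7, 17, 5, 12]. So prefix = [7, 17, 5, 12]. Then prefix[-1] = 12.

12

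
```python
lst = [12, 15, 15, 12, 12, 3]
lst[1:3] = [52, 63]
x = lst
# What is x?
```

lst starts as [12, 15, 15, 12, 12, 3] (length 6). The slice lst[1:3] covers indices [1, 2] with values [15, 15]. Replacing that slice with [52, 63] (same length) produces [12, 52, 63, 12, 12, 3].

[12, 52, 63, 12, 12, 3]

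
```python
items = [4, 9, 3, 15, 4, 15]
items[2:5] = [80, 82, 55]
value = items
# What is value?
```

items starts as [4, 9, 3, 15, 4, 15] (length 6). The slice items[2:5] covers indices [2, 3, 4] with values [3, 15, 4]. Replacing that slice with [80, 82, 55] (same length) produces [4, 9, 80, 82, 55, 15].

[4, 9, 80, 82, 55, 15]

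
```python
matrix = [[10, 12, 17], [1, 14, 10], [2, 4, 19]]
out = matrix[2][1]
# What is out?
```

matrix[2] = [2, 4, 19]. Taking column 1 of that row yields 4.

4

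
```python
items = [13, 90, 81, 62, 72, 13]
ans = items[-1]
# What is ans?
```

items has length 6. Negative index -1 maps to positive index 6 + (-1) = 5. items[5] = 13.

13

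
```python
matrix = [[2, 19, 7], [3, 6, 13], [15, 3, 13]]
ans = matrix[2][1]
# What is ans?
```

matrix[2] = [15, 3, 13]. Taking column 1 of that row yields 3.

3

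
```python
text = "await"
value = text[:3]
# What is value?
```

text has length 5. The slice text[:3] selects indices [0, 1, 2] (0->'a', 1->'w', 2->'a'), giving 'awa'.

'awa'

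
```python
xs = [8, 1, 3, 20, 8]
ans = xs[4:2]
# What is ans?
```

xs has length 5. The slice xs[4:2] resolves to an empty index range, so the result is [].

[]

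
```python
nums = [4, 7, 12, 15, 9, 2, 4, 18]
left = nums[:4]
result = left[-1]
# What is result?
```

nums has length 8. The slice nums[:4] selects indices [0, 1, 2, 3] (0->4, 1->7, 2->12, 3->15), giving [4, 7, 12, 15]. So left = [4, 7, 12, 15]. Then left[-1] = 15.

15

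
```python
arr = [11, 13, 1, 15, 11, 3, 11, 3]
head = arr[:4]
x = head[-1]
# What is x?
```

arr has length 8. The slice arr[:4] selects indices [0, 1, 2, 3] (0->11, 1->13, 2->1, 3->15), giving [11, 13, 1, 15]. So head = [11, 13, 1, 15]. Then head[-1] = 15.

15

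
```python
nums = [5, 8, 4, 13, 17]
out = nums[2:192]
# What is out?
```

nums has length 5. The slice nums[2:192] selects indices [2, 3, 4] (2->4, 3->13, 4->17), giving [4, 13, 17].

[4, 13, 17]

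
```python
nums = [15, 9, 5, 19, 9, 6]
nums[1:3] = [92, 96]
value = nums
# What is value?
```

nums starts as [15, 9, 5, 19, 9, 6] (length 6). The slice nums[1:3] covers indices [1, 2] with values [9, 5]. Replacing that slice with [92, 96] (same length) produces [15, 92, 96, 19, 9, 6].

[15, 92, 96, 19, 9, 6]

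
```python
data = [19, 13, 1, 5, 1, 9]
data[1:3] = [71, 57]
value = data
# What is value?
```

data starts as [19, 13, 1, 5, 1, 9] (length 6). The slice data[1:3] covers indices [1, 2] with values [13, 1]. Replacing that slice with [71, 57] (same length) produces [19, 71, 57, 5, 1, 9].

[19, 71, 57, 5, 1, 9]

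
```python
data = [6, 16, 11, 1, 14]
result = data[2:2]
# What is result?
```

data has length 5. The slice data[2:2] resolves to an empty index range, so the result is [].

[]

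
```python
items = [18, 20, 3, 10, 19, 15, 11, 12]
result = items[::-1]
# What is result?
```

items has length 8. The slice items[::-1] selects indices [7, 6, 5, 4, 3, 2, 1, 0] (7->12, 6->11, 5->15, 4->19, 3->10, 2->3, 1->20, 0->18), giving [12, 11, 15, 19, 10, 3, 20, 18].

[12, 11, 15, 19, 10, 3, 20, 18]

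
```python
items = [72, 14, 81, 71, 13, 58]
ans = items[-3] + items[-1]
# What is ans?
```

items has length 6. Negative index -3 maps to positive index 6 + (-3) = 3. items[3] = 71.
items has length 6. Negative index -1 maps to positive index 6 + (-1) = 5. items[5] = 58.
Sum: 71 + 58 = 129.

129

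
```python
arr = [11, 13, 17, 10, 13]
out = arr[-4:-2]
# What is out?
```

arr has length 5. The slice arr[-4:-2] selects indices [1, 2] (1->13, 2->17), giving [13, 17].

[13, 17]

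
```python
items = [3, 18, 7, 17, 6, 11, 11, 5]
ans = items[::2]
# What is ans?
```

items has length 8. The slice items[::2] selects indices [0, 2, 4, 6] (0->3, 2->7, 4->6, 6->11), giving [3, 7, 6, 11].

[3, 7, 6, 11]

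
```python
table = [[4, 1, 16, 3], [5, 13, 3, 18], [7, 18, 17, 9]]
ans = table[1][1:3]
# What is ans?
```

table[1] = [5, 13, 3, 18]. table[1] has length 4. The slice table[1][1:3] selects indices [1, 2] (1->13, 2->3), giving [13, 3].

[13, 3]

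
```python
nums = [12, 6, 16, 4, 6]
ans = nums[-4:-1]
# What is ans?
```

nums has length 5. The slice nums[-4:-1] selects indices [1, 2, 3] (1->6, 2->16, 3->4), giving [6, 16, 4].

[6, 16, 4]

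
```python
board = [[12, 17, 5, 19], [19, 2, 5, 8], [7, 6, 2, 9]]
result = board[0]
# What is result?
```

board has 3 rows. Row 0 is [12, 17, 5, 19].

[12, 17, 5, 19]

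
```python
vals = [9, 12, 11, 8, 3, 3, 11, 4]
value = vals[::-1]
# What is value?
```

vals has length 8. The slice vals[::-1] selects indices [7, 6, 5, 4, 3, 2, 1, 0] (7->4, 6->11, 5->3, 4->3, 3->8, 2->11, 1->12, 0->9), giving [4, 11, 3, 3, 8, 11, 12, 9].

[4, 11, 3, 3, 8, 11, 12, 9]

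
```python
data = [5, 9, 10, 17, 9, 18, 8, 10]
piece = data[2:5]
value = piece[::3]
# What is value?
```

data has length 8. The slice data[2:5] selects indices [2, 3, 4] (2->10, 3->17, 4->9), giving [10, 17, 9]. So piece = [10, 17, 9]. piece has length 3. The slice piece[::3] selects indices [0] (0->10), giving [10].

[10]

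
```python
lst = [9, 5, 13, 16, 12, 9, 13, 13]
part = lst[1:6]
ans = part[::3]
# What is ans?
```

lst has length 8. The slice lst[1:6] selects indices [1, 2, 3, 4, 5] (1->5, 2->13, 3->16, 4->12, 5->9), giving [5, 13, 16, 12, 9]. So part = [5, 13, 16, 12, 9]. part has length 5. The slice part[::3] selects indices [0, 3] (0->5, 3->12), giving [5, 12].

[5, 12]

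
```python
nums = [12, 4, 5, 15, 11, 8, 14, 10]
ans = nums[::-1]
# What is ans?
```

nums has length 8. The slice nums[::-1] selects indices [7, 6, 5, 4, 3, 2, 1, 0] (7->10, 6->14, 5->8, 4->11, 3->15, 2->5, 1->4, 0->12), giving [10, 14, 8, 11, 15, 5, 4, 12].

[10, 14, 8, 11, 15, 5, 4, 12]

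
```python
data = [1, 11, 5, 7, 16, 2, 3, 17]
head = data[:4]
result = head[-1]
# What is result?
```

data has length 8. The slice data[:4] selects indices [0, 1, 2, 3] (0->1, 1->11, 2->5, 3->7), giving [1, 11, 5, 7]. So head = [1, 11, 5, 7]. Then head[-1] = 7.

7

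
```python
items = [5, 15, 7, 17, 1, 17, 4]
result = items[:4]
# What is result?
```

items has length 7. The slice items[:4] selects indices [0, 1, 2, 3] (0->5, 1->15, 2->7, 3->17), giving [5, 15, 7, 17].

[5, 15, 7, 17]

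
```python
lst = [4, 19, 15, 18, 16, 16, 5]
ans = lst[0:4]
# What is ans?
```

lst has length 7. The slice lst[0:4] selects indices [0, 1, 2, 3] (0->4, 1->19, 2->15, 3->18), giving [4, 19, 15, 18].

[4, 19, 15, 18]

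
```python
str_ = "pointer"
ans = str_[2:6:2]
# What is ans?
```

str_ has length 7. The slice str_[2:6:2] selects indices [2, 4] (2->'i', 4->'t'), giving 'it'.

'it'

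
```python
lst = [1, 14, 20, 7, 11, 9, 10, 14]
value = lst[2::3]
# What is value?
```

lst has length 8. The slice lst[2::3] selects indices [2, 5] (2->20, 5->9), giving [20, 9].

[20, 9]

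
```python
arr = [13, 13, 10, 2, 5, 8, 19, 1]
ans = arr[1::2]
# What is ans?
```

arr has length 8. The slice arr[1::2] selects indices [1, 3, 5, 7] (1->13, 3->2, 5->8, 7->1), giving [13, 2, 8, 1].

[13, 2, 8, 1]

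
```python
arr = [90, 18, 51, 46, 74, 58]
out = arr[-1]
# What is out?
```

arr has length 6. Negative index -1 maps to positive index 6 + (-1) = 5. arr[5] = 58.

58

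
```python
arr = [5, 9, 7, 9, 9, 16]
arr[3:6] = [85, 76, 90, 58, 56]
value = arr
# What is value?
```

arr starts as [5, 9, 7, 9, 9, 16] (length 6). The slice arr[3:6] covers indices [3, 4, 5] with values [9, 9, 16]. Replacing that slice with [85, 76, 90, 58, 56] (different length) produces [5, 9, 7, 85, 76, 90, 58, 56].

[5, 9, 7, 85, 76, 90, 58, 56]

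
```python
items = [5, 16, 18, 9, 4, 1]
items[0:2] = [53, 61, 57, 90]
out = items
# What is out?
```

items starts as [5, 16, 18, 9, 4, 1] (length 6). The slice items[0:2] covers indices [0, 1] with values [5, 16]. Replacing that slice with [53, 61, 57, 90] (different length) produces [53, 61, 57, 90, 18, 9, 4, 1].

[53, 61, 57, 90, 18, 9, 4, 1]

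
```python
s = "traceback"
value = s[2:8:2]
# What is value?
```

s has length 9. The slice s[2:8:2] selects indices [2, 4, 6] (2->'a', 4->'e', 6->'a'), giving 'aea'.

'aea'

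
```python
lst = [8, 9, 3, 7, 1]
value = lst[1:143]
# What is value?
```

lst has length 5. The slice lst[1:143] selects indices [1, 2, 3, 4] (1->9, 2->3, 3->7, 4->1), giving [9, 3, 7, 1].

[9, 3, 7, 1]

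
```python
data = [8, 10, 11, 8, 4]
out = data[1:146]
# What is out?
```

data has length 5. The slice data[1:146] selects indices [1, 2, 3, 4] (1->10, 2->11, 3->8, 4->4), giving [10, 11, 8, 4].

[10, 11, 8, 4]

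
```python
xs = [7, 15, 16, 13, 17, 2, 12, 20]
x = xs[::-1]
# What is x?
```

xs has length 8. The slice xs[::-1] selects indices [7, 6, 5, 4, 3, 2, 1, 0] (7->20, 6->12, 5->2, 4->17, 3->13, 2->16, 1->15, 0->7), giving [20, 12, 2, 17, 13, 16, 15, 7].

[20, 12, 2, 17, 13, 16, 15, 7]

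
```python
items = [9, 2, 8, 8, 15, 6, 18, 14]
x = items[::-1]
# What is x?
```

items has length 8. The slice items[::-1] selects indices [7, 6, 5, 4, 3, 2, 1, 0] (7->14, 6->18, 5->6, 4->15, 3->8, 2->8, 1->2, 0->9), giving [14, 18, 6, 15, 8, 8, 2, 9].

[14, 18, 6, 15, 8, 8, 2, 9]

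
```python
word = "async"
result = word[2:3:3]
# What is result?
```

word has length 5. The slice word[2:3:3] selects indices [2] (2->'y'), giving 'y'.

'y'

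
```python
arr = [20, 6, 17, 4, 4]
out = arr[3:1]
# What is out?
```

arr has length 5. The slice arr[3:1] resolves to an empty index range, so the result is [].

[]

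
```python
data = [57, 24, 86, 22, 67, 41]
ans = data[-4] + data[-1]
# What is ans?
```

data has length 6. Negative index -4 maps to positive index 6 + (-4) = 2. data[2] = 86.
data has length 6. Negative index -1 maps to positive index 6 + (-1) = 5. data[5] = 41.
Sum: 86 + 41 = 127.

127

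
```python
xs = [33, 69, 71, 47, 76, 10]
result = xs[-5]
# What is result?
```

xs has length 6. Negative index -5 maps to positive index 6 + (-5) = 1. xs[1] = 69.

69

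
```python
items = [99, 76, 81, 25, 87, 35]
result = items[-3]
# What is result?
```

items has length 6. Negative index -3 maps to positive index 6 + (-3) = 3. items[3] = 25.

25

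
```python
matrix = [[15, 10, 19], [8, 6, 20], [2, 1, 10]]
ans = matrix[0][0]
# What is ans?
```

matrix[0] = [15, 10, 19]. Taking column 0 of that row yields 15.

15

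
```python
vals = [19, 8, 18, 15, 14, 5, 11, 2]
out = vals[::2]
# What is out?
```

vals has length 8. The slice vals[::2] selects indices [0, 2, 4, 6] (0->19, 2->18, 4->14, 6->11), giving [19, 18, 14, 11].

[19, 18, 14, 11]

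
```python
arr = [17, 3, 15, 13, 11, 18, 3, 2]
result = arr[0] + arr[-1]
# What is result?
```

arr has length 8. arr[0] = 17.
arr has length 8. Negative index -1 maps to positive index 8 + (-1) = 7. arr[7] = 2.
Sum: 17 + 2 = 19.

19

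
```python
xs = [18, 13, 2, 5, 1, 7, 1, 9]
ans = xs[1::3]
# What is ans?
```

xs has length 8. The slice xs[1::3] selects indices [1, 4, 7] (1->13, 4->1, 7->9), giving [13, 1, 9].

[13, 1, 9]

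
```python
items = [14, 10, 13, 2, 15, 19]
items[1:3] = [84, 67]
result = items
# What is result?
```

items starts as [14, 10, 13, 2, 15, 19] (length 6). The slice items[1:3] covers indices [1, 2] with values [10, 13]. Replacing that slice with [84, 67] (same length) produces [14, 84, 67, 2, 15, 19].

[14, 84, 67, 2, 15, 19]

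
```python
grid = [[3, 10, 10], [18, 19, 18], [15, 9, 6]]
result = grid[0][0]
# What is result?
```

grid[0] = [3, 10, 10]. Taking column 0 of that row yields 3.

3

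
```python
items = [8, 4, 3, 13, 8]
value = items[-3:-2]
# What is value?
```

items has length 5. The slice items[-3:-2] selects indices [2] (2->3), giving [3].

[3]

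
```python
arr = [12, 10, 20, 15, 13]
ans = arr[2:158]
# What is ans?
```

arr has length 5. The slice arr[2:158] selects indices [2, 3, 4] (2->20, 3->15, 4->13), giving [20, 15, 13].

[20, 15, 13]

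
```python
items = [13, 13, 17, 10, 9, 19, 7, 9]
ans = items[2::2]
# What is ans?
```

items has length 8. The slice items[2::2] selects indices [2, 4, 6] (2->17, 4->9, 6->7), giving [17, 9, 7].

[17, 9, 7]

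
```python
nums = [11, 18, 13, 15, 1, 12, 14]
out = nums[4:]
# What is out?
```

nums has length 7. The slice nums[4:] selects indices [4, 5, 6] (4->1, 5->12, 6->14), giving [1, 12, 14].

[1, 12, 14]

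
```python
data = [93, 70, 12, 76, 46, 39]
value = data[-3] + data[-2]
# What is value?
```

data has length 6. Negative index -3 maps to positive index 6 + (-3) = 3. data[3] = 76.
data has length 6. Negative index -2 maps to positive index 6 + (-2) = 4. data[4] = 46.
Sum: 76 + 46 = 122.

122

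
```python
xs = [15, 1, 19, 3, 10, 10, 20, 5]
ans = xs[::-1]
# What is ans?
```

xs has length 8. The slice xs[::-1] selects indices [7, 6, 5, 4, 3, 2, 1, 0] (7->5, 6->20, 5->10, 4->10, 3->3, 2->19, 1->1, 0->15), giving [5, 20, 10, 10, 3, 19, 1, 15].

[5, 20, 10, 10, 3, 19, 1, 15]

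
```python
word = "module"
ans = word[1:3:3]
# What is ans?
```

word has length 6. The slice word[1:3:3] selects indices [1] (1->'o'), giving 'o'.

'o'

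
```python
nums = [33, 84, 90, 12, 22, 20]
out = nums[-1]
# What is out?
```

nums has length 6. Negative index -1 maps to positive index 6 + (-1) = 5. nums[5] = 20.

20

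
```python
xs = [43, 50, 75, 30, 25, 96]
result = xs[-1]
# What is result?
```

xs has length 6. Negative index -1 maps to positive index 6 + (-1) = 5. xs[5] = 96.

96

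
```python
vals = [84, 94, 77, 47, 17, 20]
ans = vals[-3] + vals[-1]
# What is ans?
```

vals has length 6. Negative index -3 maps to positive index 6 + (-3) = 3. vals[3] = 47.
vals has length 6. Negative index -1 maps to positive index 6 + (-1) = 5. vals[5] = 20.
Sum: 47 + 20 = 67.

67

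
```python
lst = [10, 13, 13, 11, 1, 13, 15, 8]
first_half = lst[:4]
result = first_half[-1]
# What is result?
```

lst has length 8. The slice lst[:4] selects indices [0, 1, 2, 3] (0->10, 1->13, 2->13, 3->11), giving [10, 13, 13, 11]. So first_half = [10, 13, 13, 11]. Then first_half[-1] = 11.

11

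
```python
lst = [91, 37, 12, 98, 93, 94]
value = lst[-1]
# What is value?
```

lst has length 6. Negative index -1 maps to positive index 6 + (-1) = 5. lst[5] = 94.

94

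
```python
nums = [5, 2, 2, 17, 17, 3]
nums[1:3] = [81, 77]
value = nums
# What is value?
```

nums starts as [5, 2, 2, 17, 17, 3] (length 6). The slice nums[1:3] covers indices [1, 2] with values [2, 2]. Replacing that slice with [81, 77] (same length) produces [5, 81, 77, 17, 17, 3].

[5, 81, 77, 17, 17, 3]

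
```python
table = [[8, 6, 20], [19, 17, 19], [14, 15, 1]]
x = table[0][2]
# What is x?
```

table[0] = [8, 6, 20]. Taking column 2 of that row yields 20.

20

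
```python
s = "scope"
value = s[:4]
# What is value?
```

s has length 5. The slice s[:4] selects indices [0, 1, 2, 3] (0->'s', 1->'c', 2->'o', 3->'p'), giving 'scop'.

'scop'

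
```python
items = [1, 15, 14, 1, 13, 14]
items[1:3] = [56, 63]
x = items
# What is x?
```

items starts as [1, 15, 14, 1, 13, 14] (length 6). The slice items[1:3] covers indices [1, 2] with values [15, 14]. Replacing that slice with [56, 63] (same length) produces [1, 56, 63, 1, 13, 14].

[1, 56, 63, 1, 13, 14]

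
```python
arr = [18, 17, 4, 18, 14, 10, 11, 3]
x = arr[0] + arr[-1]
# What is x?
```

arr has length 8. arr[0] = 18.
arr has length 8. Negative index -1 maps to positive index 8 + (-1) = 7. arr[7] = 3.
Sum: 18 + 3 = 21.

21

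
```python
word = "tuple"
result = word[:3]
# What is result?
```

word has length 5. The slice word[:3] selects indices [0, 1, 2] (0->'t', 1->'u', 2->'p'), giving 'tup'.

'tup'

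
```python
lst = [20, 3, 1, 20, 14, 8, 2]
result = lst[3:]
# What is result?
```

lst has length 7. The slice lst[3:] selects indices [3, 4, 5, 6] (3->20, 4->14, 5->8, 6->2), giving [20, 14, 8, 2].

[20, 14, 8, 2]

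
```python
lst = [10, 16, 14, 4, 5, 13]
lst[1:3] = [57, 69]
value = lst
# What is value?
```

lst starts as [10, 16, 14, 4, 5, 13] (length 6). The slice lst[1:3] covers indices [1, 2] with values [16, 14]. Replacing that slice with [57, 69] (same length) produces [10, 57, 69, 4, 5, 13].

[10, 57, 69, 4, 5, 13]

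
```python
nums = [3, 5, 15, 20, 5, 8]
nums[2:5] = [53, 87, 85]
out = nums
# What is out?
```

nums starts as [3, 5, 15, 20, 5, 8] (length 6). The slice nums[2:5] covers indices [2, 3, 4] with values [15, 20, 5]. Replacing that slice with [53, 87, 85] (same length) produces [3, 5, 53, 87, 85, 8].

[3, 5, 53, 87, 85, 8]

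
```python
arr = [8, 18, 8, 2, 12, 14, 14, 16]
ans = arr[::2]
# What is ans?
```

arr has length 8. The slice arr[::2] selects indices [0, 2, 4, 6] (0->8, 2->8, 4->12, 6->14), giving [8, 8, 12, 14].

[8, 8, 12, 14]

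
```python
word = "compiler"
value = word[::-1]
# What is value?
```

word has length 8. The slice word[::-1] selects indices [7, 6, 5, 4, 3, 2, 1, 0] (7->'r', 6->'e', 5->'l', 4->'i', 3->'p', 2->'m', 1->'o', 0->'c'), giving 'relipmoc'.

'relipmoc'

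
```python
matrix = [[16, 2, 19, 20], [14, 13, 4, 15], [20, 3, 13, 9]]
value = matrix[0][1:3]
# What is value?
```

matrix[0] = [16, 2, 19, 20]. matrix[0] has length 4. The slice matrix[0][1:3] selects indices [1, 2] (1->2, 2->19), giving [2, 19].

[2, 19]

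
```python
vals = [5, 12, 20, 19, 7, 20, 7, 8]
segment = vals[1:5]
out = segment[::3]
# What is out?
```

vals has length 8. The slice vals[1:5] selects indices [1, 2, 3, 4] (1->12, 2->20, 3->19, 4->7), giving [12, 20, 19, 7]. So segment = [12, 20, 19, 7]. segment has length 4. The slice segment[::3] selects indices [0, 3] (0->12, 3->7), giving [12, 7].

[12, 7]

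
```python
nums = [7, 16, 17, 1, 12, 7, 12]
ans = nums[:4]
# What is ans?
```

nums has length 7. The slice nums[:4] selects indices [0, 1, 2, 3] (0->7, 1->16, 2->17, 3->1), giving [7, 16, 17, 1].

[7, 16, 17, 1]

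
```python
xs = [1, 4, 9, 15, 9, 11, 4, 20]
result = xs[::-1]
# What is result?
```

xs has length 8. The slice xs[::-1] selects indices [7, 6, 5, 4, 3, 2, 1, 0] (7->20, 6->4, 5->11, 4->9, 3->15, 2->9, 1->4, 0->1), giving [20, 4, 11, 9, 15, 9, 4, 1].

[20, 4, 11, 9, 15, 9, 4, 1]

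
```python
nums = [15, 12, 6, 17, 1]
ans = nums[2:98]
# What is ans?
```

nums has length 5. The slice nums[2:98] selects indices [2, 3, 4] (2->6, 3->17, 4->1), giving [6, 17, 1].

[6, 17, 1]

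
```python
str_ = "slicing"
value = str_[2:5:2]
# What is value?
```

str_ has length 7. The slice str_[2:5:2] selects indices [2, 4] (2->'i', 4->'i'), giving 'ii'.

'ii'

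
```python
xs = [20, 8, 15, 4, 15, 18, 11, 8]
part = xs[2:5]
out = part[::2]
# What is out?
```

xs has length 8. The slice xs[2:5] selects indices [2, 3, 4] (2->15, 3->4, 4->15), giving [15, 4, 15]. So part = [15, 4, 15]. part has length 3. The slice part[::2] selects indices [0, 2] (0->15, 2->15), giving [15, 15].

[15, 15]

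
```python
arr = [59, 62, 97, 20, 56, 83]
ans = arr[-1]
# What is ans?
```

arr has length 6. Negative index -1 maps to positive index 6 + (-1) = 5. arr[5] = 83.

83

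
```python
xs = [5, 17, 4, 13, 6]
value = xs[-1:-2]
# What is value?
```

xs has length 5. The slice xs[-1:-2] resolves to an empty index range, so the result is [].

[]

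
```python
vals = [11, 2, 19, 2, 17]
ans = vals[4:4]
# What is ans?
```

vals has length 5. The slice vals[4:4] resolves to an empty index range, so the result is [].

[]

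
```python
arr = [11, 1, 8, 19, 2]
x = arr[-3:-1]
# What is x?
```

arr has length 5. The slice arr[-3:-1] selects indices [2, 3] (2->8, 3->19), giving [8, 19].

[8, 19]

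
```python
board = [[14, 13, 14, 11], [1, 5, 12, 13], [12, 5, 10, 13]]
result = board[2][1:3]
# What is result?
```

board[2] = [12, 5, 10, 13]. board[2] has length 4. The slice board[2][1:3] selects indices [1, 2] (1->5, 2->10), giving [5, 10].

[5, 10]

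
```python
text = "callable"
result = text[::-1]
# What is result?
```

text has length 8. The slice text[::-1] selects indices [7, 6, 5, 4, 3, 2, 1, 0] (7->'e', 6->'l', 5->'b', 4->'a', 3->'l', 2->'l', 1->'a', 0->'c'), giving 'elballac'.

'elballac'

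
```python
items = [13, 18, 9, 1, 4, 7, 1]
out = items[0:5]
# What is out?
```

items has length 7. The slice items[0:5] selects indices [0, 1, 2, 3, 4] (0->13, 1->18, 2->9, 3->1, 4->4), giving [13, 18, 9, 1, 4].

[13, 18, 9, 1, 4]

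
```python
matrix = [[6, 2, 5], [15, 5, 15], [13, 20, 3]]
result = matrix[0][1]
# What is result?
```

matrix[0] = [6, 2, 5]. Taking column 1 of that row yields 2.

2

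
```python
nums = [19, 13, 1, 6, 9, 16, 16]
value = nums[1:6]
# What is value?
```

nums has length 7. The slice nums[1:6] selects indices [1, 2, 3, 4, 5] (1->13, 2->1, 3->6, 4->9, 5->16), giving [13, 1, 6, 9, 16].

[13, 1, 6, 9, 16]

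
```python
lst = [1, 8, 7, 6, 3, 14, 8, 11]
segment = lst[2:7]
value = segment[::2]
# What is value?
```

lst has length 8. The slice lst[2:7] selects indices [2, 3, 4, 5, 6] (2->7, 3->6, 4->3, 5->14, 6->8), giving [7, 6, 3, 14, 8]. So segment = [7, 6, 3, 14, 8]. segment has length 5. The slice segment[::2] selects indices [0, 2, 4] (0->7, 2->3, 4->8), giving [7, 3, 8].

[7, 3, 8]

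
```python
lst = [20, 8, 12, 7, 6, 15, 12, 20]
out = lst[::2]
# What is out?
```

lst has length 8. The slice lst[::2] selects indices [0, 2, 4, 6] (0->20, 2->12, 4->6, 6->12), giving [20, 12, 6, 12].

[20, 12, 6, 12]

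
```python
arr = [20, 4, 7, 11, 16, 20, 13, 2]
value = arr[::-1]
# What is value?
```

arr has length 8. The slice arr[::-1] selects indices [7, 6, 5, 4, 3, 2, 1, 0] (7->2, 6->13, 5->20, 4->16, 3->11, 2->7, 1->4, 0->20), giving [2, 13, 20, 16, 11, 7, 4, 20].

[2, 13, 20, 16, 11, 7, 4, 20]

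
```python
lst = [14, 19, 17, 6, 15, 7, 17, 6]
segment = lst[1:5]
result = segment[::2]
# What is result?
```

lst has length 8. The slice lst[1:5] selects indices [1, 2, 3, 4] (1->19, 2->17, 3->6, 4->15), giving [19, 17, 6, 15]. So segment = [19, 17, 6, 15]. segment has length 4. The slice segment[::2] selects indices [0, 2] (0->19, 2->6), giving [19, 6].

[19, 6]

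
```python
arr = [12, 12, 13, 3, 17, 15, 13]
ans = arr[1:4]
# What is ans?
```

arr has length 7. The slice arr[1:4] selects indices [1, 2, 3] (1->12, 2->13, 3->3), giving [12, 13, 3].

[12, 13, 3]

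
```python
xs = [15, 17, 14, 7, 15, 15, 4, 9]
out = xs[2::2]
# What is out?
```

xs has length 8. The slice xs[2::2] selects indices [2, 4, 6] (2->14, 4->15, 6->4), giving [14, 15, 4].

[14, 15, 4]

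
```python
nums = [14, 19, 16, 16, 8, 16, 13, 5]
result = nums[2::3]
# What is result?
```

nums has length 8. The slice nums[2::3] selects indices [2, 5] (2->16, 5->16), giving [16, 16].

[16, 16]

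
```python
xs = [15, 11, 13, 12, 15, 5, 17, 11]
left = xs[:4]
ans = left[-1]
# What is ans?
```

xs has length 8. The slice xs[:4] selects indices [0, 1, 2, 3] (0->15, 1->11, 2->13, 3->12), giving [15, 11, 13, 12]. So left = [15, 11, 13, 12]. Then left[-1] = 12.

12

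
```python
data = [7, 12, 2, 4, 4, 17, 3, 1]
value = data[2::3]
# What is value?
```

data has length 8. The slice data[2::3] selects indices [2, 5] (2->2, 5->17), giving [2, 17].

[2, 17]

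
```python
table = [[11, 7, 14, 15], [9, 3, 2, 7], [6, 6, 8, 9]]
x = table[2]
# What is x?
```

table has 3 rows. Row 2 is [6, 6, 8, 9].

[6, 6, 8, 9]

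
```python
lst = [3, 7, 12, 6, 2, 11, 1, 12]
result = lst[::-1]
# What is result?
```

lst has length 8. The slice lst[::-1] selects indices [7, 6, 5, 4, 3, 2, 1, 0] (7->12, 6->1, 5->11, 4->2, 3->6, 2->12, 1->7, 0->3), giving [12, 1, 11, 2, 6, 12, 7, 3].

[12, 1, 11, 2, 6, 12, 7, 3]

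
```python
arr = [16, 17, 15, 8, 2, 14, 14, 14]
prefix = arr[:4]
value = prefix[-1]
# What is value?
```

arr has length 8. The slice arr[:4] selects indices [0, 1, 2, 3] (0->16, 1->17, 2->15, 3->8), giving [16, 17, 15, 8]. So prefix = [16, 17, 15, 8]. Then prefix[-1] = 8.

8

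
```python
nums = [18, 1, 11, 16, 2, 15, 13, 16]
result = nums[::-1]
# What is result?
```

nums has length 8. The slice nums[::-1] selects indices [7, 6, 5, 4, 3, 2, 1, 0] (7->16, 6->13, 5->15, 4->2, 3->16, 2->11, 1->1, 0->18), giving [16, 13, 15, 2, 16, 11, 1, 18].

[16, 13, 15, 2, 16, 11, 1, 18]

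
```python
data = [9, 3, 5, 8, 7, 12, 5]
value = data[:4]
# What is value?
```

data has length 7. The slice data[:4] selects indices [0, 1, 2, 3] (0->9, 1->3, 2->5, 3->8), giving [9, 3, 5, 8].

[9, 3, 5, 8]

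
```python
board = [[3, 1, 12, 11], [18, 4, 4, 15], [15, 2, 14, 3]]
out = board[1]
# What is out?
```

board has 3 rows. Row 1 is [18, 4, 4, 15].

[18, 4, 4, 15]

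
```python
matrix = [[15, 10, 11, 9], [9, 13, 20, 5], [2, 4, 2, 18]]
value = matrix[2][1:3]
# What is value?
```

matrix[2] = [2, 4, 2, 18]. matrix[2] has length 4. The slice matrix[2][1:3] selects indices [1, 2] (1->4, 2->2), giving [4, 2].

[4, 2]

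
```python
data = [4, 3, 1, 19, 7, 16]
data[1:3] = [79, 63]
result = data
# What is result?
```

data starts as [4, 3, 1, 19, 7, 16] (length 6). The slice data[1:3] covers indices [1, 2] with values [3, 1]. Replacing that slice with [79, 63] (same length) produces [4, 79, 63, 19, 7, 16].

[4, 79, 63, 19, 7, 16]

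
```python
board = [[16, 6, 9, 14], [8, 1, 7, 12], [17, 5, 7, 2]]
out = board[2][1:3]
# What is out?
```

board[2] = [17, 5, 7, 2]. board[2] has length 4. The slice board[2][1:3] selects indices [1, 2] (1->5, 2->7), giving [5, 7].

[5, 7]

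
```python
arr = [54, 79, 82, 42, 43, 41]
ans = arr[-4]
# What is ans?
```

arr has length 6. Negative index -4 maps to positive index 6 + (-4) = 2. arr[2] = 82.

82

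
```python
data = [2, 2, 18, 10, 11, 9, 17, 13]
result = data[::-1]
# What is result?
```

data has length 8. The slice data[::-1] selects indices [7, 6, 5, 4, 3, 2, 1, 0] (7->13, 6->17, 5->9, 4->11, 3->10, 2->18, 1->2, 0->2), giving [13, 17, 9, 11, 10, 18, 2, 2].

[13, 17, 9, 11, 10, 18, 2, 2]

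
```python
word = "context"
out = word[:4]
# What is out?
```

word has length 7. The slice word[:4] selects indices [0, 1, 2, 3] (0->'c', 1->'o', 2->'n', 3->'t'), giving 'cont'.

'cont'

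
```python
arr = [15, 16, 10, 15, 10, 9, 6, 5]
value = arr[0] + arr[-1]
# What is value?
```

arr has length 8. arr[0] = 15.
arr has length 8. Negative index -1 maps to positive index 8 + (-1) = 7. arr[7] = 5.
Sum: 15 + 5 = 20.

20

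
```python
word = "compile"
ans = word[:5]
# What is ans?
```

word has length 7. The slice word[:5] selects indices [0, 1, 2, 3, 4] (0->'c', 1->'o', 2->'m', 3->'p', 4->'i'), giving 'compi'.

'compi'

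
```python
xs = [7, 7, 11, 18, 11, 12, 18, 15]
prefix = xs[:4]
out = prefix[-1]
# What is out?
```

xs has length 8. The slice xs[:4] selects indices [0, 1, 2, 3] (0->7, 1->7, 2->11, 3->18), giving [7, 7, 11, 18]. So prefix = [7, 7, 11, 18]. Then prefix[-1] = 18.

18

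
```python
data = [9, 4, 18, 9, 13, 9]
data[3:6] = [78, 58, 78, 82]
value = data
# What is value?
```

data starts as [9, 4, 18, 9, 13, 9] (length 6). The slice data[3:6] covers indices [3, 4, 5] with values [9, 13, 9]. Replacing that slice with [78, 58, 78, 82] (different length) produces [9, 4, 18, 78, 58, 78, 82].

[9, 4, 18, 78, 58, 78, 82]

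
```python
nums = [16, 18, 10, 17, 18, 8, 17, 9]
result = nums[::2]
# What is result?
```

nums has length 8. The slice nums[::2] selects indices [0, 2, 4, 6] (0->16, 2->10, 4->18, 6->17), giving [16, 10, 18, 17].

[16, 10, 18, 17]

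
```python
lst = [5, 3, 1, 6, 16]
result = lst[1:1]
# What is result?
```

lst has length 5. The slice lst[1:1] resolves to an empty index range, so the result is [].

[]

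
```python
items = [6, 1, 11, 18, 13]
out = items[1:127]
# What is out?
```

items has length 5. The slice items[1:127] selects indices [1, 2, 3, 4] (1->1, 2->11, 3->18, 4->13), giving [1, 11, 18, 13].

[1, 11, 18, 13]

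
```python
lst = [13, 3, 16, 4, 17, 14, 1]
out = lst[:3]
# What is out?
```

lst has length 7. The slice lst[:3] selects indices [0, 1, 2] (0->13, 1->3, 2->16), giving [13, 3, 16].

[13, 3, 16]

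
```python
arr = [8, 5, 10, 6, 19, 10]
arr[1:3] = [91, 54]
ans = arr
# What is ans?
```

arr starts as [8, 5, 10, 6, 19, 10] (length 6). The slice arr[1:3] covers indices [1, 2] with values [5, 10]. Replacing that slice with [91, 54] (same length) produces [8, 91, 54, 6, 19, 10].

[8, 91, 54, 6, 19, 10]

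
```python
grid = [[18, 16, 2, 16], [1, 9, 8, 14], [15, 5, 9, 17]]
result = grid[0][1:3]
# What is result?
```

grid[0] = [18, 16, 2, 16]. grid[0] has length 4. The slice grid[0][1:3] selects indices [1, 2] (1->16, 2->2), giving [16, 2].

[16, 2]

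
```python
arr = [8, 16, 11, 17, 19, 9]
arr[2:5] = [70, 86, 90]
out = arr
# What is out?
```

arr starts as [8, 16, 11, 17, 19, 9] (length 6). The slice arr[2:5] covers indices [2, 3, 4] with values [11, 17, 19]. Replacing that slice with [70, 86, 90] (same length) produces [8, 16, 70, 86, 90, 9].

[8, 16, 70, 86, 90, 9]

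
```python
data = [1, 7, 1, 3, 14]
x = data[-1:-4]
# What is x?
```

data has length 5. The slice data[-1:-4] resolves to an empty index range, so the result is [].

[]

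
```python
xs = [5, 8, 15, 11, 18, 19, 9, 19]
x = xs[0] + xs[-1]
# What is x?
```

xs has length 8. xs[0] = 5.
xs has length 8. Negative index -1 maps to positive index 8 + (-1) = 7. xs[7] = 19.
Sum: 5 + 19 = 24.

24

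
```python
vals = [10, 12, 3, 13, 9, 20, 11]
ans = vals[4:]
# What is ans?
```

vals has length 7. The slice vals[4:] selects indices [4, 5, 6] (4->9, 5->20, 6->11), giving [9, 20, 11].

[9, 20, 11]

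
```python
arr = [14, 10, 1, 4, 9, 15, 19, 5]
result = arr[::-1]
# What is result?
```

arr has length 8. The slice arr[::-1] selects indices [7, 6, 5, 4, 3, 2, 1, 0] (7->5, 6->19, 5->15, 4->9, 3->4, 2->1, 1->10, 0->14), giving [5, 19, 15, 9, 4, 1, 10, 14].

[5, 19, 15, 9, 4, 1, 10, 14]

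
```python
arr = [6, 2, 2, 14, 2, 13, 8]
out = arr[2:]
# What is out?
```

arr has length 7. The slice arr[2:] selects indices [2, 3, 4, 5, 6] (2->2, 3->14, 4->2, 5->13, 6->8), giving [2, 14, 2, 13, 8].

[2, 14, 2, 13, 8]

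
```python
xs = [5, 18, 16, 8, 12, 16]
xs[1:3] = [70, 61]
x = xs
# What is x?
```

xs starts as [5, 18, 16, 8, 12, 16] (length 6). The slice xs[1:3] covers indices [1, 2] with values [18, 16]. Replacing that slice with [70, 61] (same length) produces [5, 70, 61, 8, 12, 16].

[5, 70, 61, 8, 12, 16]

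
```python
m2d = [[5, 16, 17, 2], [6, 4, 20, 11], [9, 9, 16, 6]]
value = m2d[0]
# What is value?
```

m2d has 3 rows. Row 0 is [5, 16, 17, 2].

[5, 16, 17, 2]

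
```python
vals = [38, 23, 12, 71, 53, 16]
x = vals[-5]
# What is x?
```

vals has length 6. Negative index -5 maps to positive index 6 + (-5) = 1. vals[1] = 23.

23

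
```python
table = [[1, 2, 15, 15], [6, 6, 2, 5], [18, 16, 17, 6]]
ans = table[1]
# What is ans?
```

table has 3 rows. Row 1 is [6, 6, 2, 5].

[6, 6, 2, 5]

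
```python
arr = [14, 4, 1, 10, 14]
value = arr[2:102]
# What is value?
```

arr has length 5. The slice arr[2:102] selects indices [2, 3, 4] (2->1, 3->10, 4->14), giving [1, 10, 14].

[1, 10, 14]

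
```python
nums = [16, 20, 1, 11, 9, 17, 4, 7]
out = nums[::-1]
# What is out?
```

nums has length 8. The slice nums[::-1] selects indices [7, 6, 5, 4, 3, 2, 1, 0] (7->7, 6->4, 5->17, 4->9, 3->11, 2->1, 1->20, 0->16), giving [7, 4, 17, 9, 11, 1, 20, 16].

[7, 4, 17, 9, 11, 1, 20, 16]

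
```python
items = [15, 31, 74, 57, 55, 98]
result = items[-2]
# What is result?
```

items has length 6. Negative index -2 maps to positive index 6 + (-2) = 4. items[4] = 55.

55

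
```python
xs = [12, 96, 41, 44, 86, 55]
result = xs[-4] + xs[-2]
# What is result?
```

xs has length 6. Negative index -4 maps to positive index 6 + (-4) = 2. xs[2] = 41.
xs has length 6. Negative index -2 maps to positive index 6 + (-2) = 4. xs[4] = 86.
Sum: 41 + 86 = 127.

127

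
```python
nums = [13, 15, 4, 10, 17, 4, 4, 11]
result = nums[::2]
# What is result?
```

nums has length 8. The slice nums[::2] selects indices [0, 2, 4, 6] (0->13, 2->4, 4->17, 6->4), giving [13, 4, 17, 4].

[13, 4, 17, 4]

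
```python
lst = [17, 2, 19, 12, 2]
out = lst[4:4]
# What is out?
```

lst has length 5. The slice lst[4:4] resolves to an empty index range, so the result is [].

[]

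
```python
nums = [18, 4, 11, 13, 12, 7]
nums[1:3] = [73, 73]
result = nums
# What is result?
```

nums starts as [18, 4, 11, 13, 12, 7] (length 6). The slice nums[1:3] covers indices [1, 2] with values [4, 11]. Replacing that slice with [73, 73] (same length) produces [18, 73, 73, 13, 12, 7].

[18, 73, 73, 13, 12, 7]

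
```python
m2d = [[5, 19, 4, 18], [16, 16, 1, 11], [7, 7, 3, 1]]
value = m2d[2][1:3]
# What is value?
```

m2d[2] = [7, 7, 3, 1]. m2d[2] has length 4. The slice m2d[2][1:3] selects indices [1, 2] (1->7, 2->3), giving [7, 3].

[7, 3]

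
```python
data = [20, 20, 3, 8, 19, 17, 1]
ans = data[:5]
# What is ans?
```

data has length 7. The slice data[:5] selects indices [0, 1, 2, 3, 4] (0->20, 1->20, 2->3, 3->8, 4->19), giving [20, 20, 3, 8, 19].

[20, 20, 3, 8, 19]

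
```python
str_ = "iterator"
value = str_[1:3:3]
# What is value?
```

str_ has length 8. The slice str_[1:3:3] selects indices [1] (1->'t'), giving 't'.

't'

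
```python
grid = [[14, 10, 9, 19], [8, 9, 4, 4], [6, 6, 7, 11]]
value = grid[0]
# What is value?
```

grid has 3 rows. Row 0 is [14, 10, 9, 19].

[14, 10, 9, 19]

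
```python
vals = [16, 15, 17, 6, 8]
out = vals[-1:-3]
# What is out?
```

vals has length 5. The slice vals[-1:-3] resolves to an empty index range, so the result is [].

[]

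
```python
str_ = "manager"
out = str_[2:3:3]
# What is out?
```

str_ has length 7. The slice str_[2:3:3] selects indices [2] (2->'n'), giving 'n'.

'n'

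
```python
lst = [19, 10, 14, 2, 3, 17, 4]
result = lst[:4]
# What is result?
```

lst has length 7. The slice lst[:4] selects indices [0, 1, 2, 3] (0->19, 1->10, 2->14, 3->2), giving [19, 10, 14, 2].

[19, 10, 14, 2]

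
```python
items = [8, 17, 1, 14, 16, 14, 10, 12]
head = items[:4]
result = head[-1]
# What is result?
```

items has length 8. The slice items[:4] selects indices [0, 1, 2, 3] (0->8, 1->17, 2->1, 3->14), giving [8, 17, 1, 14]. So head = [8, 17, 1, 14]. Then head[-1] = 14.

14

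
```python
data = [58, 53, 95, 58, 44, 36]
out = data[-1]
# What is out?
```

data has length 6. Negative index -1 maps to positive index 6 + (-1) = 5. data[5] = 36.

36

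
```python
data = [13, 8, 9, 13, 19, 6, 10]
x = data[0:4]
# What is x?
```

data has length 7. The slice data[0:4] selects indices [0, 1, 2, 3] (0->13, 1->8, 2->9, 3->13), giving [13, 8, 9, 13].

[13, 8, 9, 13]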